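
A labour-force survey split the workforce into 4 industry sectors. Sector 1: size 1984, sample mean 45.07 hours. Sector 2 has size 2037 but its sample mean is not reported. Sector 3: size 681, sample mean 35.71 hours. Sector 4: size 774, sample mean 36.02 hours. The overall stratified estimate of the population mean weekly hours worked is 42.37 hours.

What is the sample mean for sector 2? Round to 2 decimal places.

44.38

N = 1984 + 2037 + 681 + 774 = 5476.
Overall total = μ·N = 42.37·5476 = 232018.12.
Subtract the known strata: 1984·45.07 + 681·35.71 + 774·36.02 = 141616.87.
Remaining total for sector 2: 232018.12 − 141616.87 = 90401.25.
Divide by its size: 90401.25 / 2037 = 44.3796... → 44.38.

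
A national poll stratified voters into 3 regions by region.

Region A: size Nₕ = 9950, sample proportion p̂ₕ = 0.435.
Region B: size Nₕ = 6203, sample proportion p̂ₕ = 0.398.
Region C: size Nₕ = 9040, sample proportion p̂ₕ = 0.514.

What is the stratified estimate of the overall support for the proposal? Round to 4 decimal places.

0.4542

Wₕ = Nₕ/N with N = 25193: 0.3950, 0.2462, 0.3588.
p̂_st = 0.3950·0.435 + 0.2462·0.398 + 0.3588·0.514 ≈ 0.454237... → 0.4542.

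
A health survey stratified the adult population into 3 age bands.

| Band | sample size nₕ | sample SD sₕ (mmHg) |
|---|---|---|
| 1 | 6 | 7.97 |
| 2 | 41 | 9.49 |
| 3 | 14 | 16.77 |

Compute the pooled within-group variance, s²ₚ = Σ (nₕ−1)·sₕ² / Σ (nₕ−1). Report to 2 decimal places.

130.62

1: (6−1)·7.97² = 5·63.5209 = 317.6045
2: (41−1)·9.49² = 40·90.0601 = 3602.404
3: (14−1)·16.77² = 13·281.2329 = 3656.0277
Numerator = 7576.0362; denominator = Σ(nₕ−1) = 58.
s²ₚ = 7576.0362/58 = 130.6213... → 130.62.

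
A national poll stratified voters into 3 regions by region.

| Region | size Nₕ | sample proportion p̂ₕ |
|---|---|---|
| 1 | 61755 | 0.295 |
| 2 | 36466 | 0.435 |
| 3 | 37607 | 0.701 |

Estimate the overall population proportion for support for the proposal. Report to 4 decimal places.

Wₕ = Nₕ/N with N = 135828: 0.4547, 0.2685, 0.2769.
p̂_st = 0.4547·0.295 + 0.2685·0.435 + 0.2769·0.701 ≈ 0.444996... → 0.4450.

0.4450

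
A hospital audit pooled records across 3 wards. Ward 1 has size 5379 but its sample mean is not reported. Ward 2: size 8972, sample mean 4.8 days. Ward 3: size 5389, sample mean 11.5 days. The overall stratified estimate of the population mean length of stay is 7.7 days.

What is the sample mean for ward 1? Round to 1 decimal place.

Σ Nₕx̄ₕ = N·μ, so 5379·x̄_1 = 19740·7.7 − (8972·4.8 + 5389·11.5).
= 151998 − 105039.1 = 46958.9.
x̄_1 = 46958.9 / 5379 = 8.730... → 8.7.

8.7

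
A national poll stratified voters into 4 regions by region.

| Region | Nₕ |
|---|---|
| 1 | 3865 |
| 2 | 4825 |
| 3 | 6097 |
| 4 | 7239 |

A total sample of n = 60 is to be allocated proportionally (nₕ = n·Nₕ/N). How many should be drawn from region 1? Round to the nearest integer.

11

Share of region 1 = 3865/22026 = 0.17547.
Allocate 60 × 0.17547 = 10.528... → 11.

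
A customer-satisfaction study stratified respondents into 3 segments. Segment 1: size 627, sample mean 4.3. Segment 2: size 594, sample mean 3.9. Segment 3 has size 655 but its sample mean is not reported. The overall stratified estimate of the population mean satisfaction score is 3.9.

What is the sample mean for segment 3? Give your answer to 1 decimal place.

N = 627 + 594 + 655 = 1876.
Overall total = μ·N = 3.9·1876 = 7316.4.
Subtract the known strata: 627·4.3 + 594·3.9 = 5012.7.
Remaining total for segment 3: 7316.4 − 5012.7 = 2303.7.
Divide by its size: 2303.7 / 655 = 3.517... → 3.5.

3.5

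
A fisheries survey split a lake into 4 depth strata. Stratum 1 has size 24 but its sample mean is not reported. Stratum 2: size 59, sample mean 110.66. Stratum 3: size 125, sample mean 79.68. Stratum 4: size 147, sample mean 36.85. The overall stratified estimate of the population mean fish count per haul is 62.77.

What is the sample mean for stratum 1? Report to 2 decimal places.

15.73

Σ Nₕx̄ₕ = N·μ, so 24·x̄_1 = 355·62.77 − (59·110.66 + 125·79.68 + 147·36.85).
= 22283.35 − 21905.89 = 377.46.
x̄_1 = 377.46 / 24 = 15.7275 → 15.73.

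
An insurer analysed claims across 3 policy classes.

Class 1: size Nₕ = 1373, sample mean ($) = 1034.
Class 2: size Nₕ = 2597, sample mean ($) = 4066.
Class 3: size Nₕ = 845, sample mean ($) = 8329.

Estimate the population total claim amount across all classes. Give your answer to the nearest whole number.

19017089

Population total = Σ Nₕ·x̄ₕ (each stratum's size times its mean).
1373·1034 + 2597·4066 + 845·8329 = 1419682 + 10559402 + 7038005 = 19017089.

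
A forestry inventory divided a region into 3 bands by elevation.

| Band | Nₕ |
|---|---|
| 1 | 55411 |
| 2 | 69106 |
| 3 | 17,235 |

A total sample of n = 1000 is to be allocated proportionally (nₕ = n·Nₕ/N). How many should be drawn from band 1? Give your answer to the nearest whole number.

N = 55411 + 69106 + 17235 = 141752.
n_1 = 1000·55411/141752 = 390.901... → 391.

391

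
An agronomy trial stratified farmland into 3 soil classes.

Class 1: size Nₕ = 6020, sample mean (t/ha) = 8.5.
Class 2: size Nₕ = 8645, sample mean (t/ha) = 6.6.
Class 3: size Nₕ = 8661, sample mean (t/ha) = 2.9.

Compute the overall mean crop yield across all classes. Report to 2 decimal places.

5.72

N = 23326; weights Wₕ = Nₕ/N = (0.2581, 0.3706, 0.3713).
x̄_st = Σ Wₕ·x̄ₕ = 0.2581·8.5 + 0.3706·6.6 + 0.3713·2.9 ≈ 5.7165...
→ 5.72.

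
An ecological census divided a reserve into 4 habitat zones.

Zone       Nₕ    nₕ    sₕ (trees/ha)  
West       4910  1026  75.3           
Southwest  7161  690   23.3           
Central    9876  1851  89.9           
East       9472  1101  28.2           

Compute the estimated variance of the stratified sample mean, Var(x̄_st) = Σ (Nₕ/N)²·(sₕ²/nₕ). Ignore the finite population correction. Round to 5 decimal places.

0.67289

N = 31419; Wₕ = Nₕ/N.
zone West: (4910/31419)²·75.3²/1026 = 0.13496491
zone Southwest: (7161/31419)²·23.3²/690 = 0.04087195
zone Central: (9876/31419)²·89.9²/1851 = 0.43141020
zone East: (9472/31419)²·28.2²/1101 = 0.06564620
Sum = 0.67289326 → 0.67289.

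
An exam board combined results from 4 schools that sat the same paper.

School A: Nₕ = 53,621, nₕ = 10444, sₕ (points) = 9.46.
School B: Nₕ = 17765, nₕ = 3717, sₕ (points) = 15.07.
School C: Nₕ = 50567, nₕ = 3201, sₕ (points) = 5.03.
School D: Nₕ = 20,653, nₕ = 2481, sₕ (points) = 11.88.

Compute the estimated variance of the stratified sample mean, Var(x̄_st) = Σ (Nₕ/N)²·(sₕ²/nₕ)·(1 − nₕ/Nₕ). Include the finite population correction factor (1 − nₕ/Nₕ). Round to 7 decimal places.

0.0037060

N = 142606. Term for each stratum: Wₕ²sₕ²/nₕ·(1−nₕ/Nₕ).
Var(x̄_st) = 0.0009754998 + 0.0007497873 + 0.0009309119 + 0.0010498237 = 0.0037060227 → 0.0037060.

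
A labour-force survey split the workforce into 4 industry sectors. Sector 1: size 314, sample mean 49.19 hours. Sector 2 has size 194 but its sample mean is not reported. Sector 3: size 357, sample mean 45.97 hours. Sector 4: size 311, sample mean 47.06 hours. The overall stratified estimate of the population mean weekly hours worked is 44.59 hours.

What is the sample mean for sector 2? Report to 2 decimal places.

30.65

Σ Nₕx̄ₕ = N·μ, so 194·x̄_2 = 1176·44.59 − (314·49.19 + 357·45.97 + 311·47.06).
= 52437.84 − 46492.61 = 5945.23.
x̄_2 = 5945.23 / 194 = 30.6455... → 30.65.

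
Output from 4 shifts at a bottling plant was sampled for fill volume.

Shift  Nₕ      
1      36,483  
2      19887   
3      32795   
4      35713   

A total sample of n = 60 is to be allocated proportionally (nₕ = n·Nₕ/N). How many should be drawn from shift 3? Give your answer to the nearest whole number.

N = 36483 + 19887 + 32795 + 35713 = 124878.
n_3 = 60·32795/124878 = 15.757... → 16.

16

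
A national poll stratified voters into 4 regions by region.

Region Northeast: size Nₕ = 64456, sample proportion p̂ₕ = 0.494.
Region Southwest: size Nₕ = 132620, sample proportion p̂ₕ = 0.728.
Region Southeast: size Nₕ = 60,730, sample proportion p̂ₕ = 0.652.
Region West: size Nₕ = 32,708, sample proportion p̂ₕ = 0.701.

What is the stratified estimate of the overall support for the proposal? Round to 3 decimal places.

N = 64456 + 132620 + 60730 + 32708 = 290514.
Overall proportion = Σ (Nₕ/N)·p̂ₕ.
Σ Nₕp̂ₕ = 31841.264 + 96547.36 + 39595.96 + 22928.308 = 190912.892.
190912.892 / 290514 = 0.65716... → 0.657.

0.657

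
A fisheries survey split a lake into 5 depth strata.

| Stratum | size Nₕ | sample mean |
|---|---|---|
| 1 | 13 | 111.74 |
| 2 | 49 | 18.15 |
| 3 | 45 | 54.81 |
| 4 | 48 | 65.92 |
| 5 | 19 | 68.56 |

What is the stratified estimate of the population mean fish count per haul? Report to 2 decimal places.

x̄_st = (Σ Nₕx̄ₕ) / (Σ Nₕ) = (13·111.74 + 49·18.15 + 45·54.81 + 48·65.92 + 19·68.56) / 174
= 9275.22 / 174 = 53.3059... → 53.31.

53.31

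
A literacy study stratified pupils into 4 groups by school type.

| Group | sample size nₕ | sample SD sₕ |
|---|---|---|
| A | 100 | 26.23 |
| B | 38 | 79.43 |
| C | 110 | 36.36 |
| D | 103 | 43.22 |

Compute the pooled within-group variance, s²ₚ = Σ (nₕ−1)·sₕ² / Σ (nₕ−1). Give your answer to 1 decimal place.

A: (100−1)·26.23² = 99·688.0129 = 68113.2771
B: (38−1)·79.43² = 37·6309.1249 = 233437.6213
C: (110−1)·36.36² = 109·1322.0496 = 144103.4064
D: (103−1)·43.22² = 102·1867.9684 = 190532.7768
Numerator = 636187.0816; denominator = Σ(nₕ−1) = 347.
s²ₚ = 636187.0816/347 = 1833.392... → 1833.4.

1833.4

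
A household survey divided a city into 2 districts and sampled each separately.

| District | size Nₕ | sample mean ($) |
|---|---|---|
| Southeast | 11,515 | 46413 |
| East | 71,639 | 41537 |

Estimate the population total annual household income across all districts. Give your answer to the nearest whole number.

3510114838

Southeast: 11515·46413 = 534445695
East: 71639·41537 = 2975669143
τ̂ = Σ Nₕx̄ₕ = 3510114838.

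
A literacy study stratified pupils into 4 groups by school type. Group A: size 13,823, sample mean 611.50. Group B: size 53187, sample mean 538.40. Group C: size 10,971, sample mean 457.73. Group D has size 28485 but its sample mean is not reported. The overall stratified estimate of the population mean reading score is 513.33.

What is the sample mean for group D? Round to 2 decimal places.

440.29

Σ Nₕx̄ₕ = N·μ, so 28485·x̄_D = 106466·513.33 − (13823·611.50 + 53187·538.40 + 10971·457.73).
= 54652191.78 − 42110401.13 = 12541790.65.
x̄_D = 12541790.65 / 28485 = 440.2946... → 440.29.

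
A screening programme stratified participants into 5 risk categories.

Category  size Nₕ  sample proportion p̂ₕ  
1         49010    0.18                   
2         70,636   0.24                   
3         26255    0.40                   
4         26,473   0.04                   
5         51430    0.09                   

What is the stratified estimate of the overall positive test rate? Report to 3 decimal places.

N = 49010 + 70636 + 26255 + 26473 + 51430 = 223804.
Overall proportion = Σ (Nₕ/N)·p̂ₕ.
Σ Nₕp̂ₕ = 8821.8 + 16952.64 + 10502 + 1058.92 + 4628.7 = 41964.06.
41964.06 / 223804 = 0.18750... → 0.188.

0.188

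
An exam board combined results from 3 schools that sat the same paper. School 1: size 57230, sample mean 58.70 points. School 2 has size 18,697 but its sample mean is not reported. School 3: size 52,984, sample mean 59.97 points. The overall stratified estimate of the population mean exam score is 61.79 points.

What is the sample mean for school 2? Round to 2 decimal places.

76.41

N = 57230 + 18697 + 52984 = 128911.
Overall total = μ·N = 61.79·128911 = 7965410.69.
Subtract the known strata: 57230·58.70 + 52984·59.97 = 6536851.48.
Remaining total for school 2: 7965410.69 − 6536851.48 = 1428559.21.
Divide by its size: 1428559.21 / 18697 = 76.4058... → 76.41.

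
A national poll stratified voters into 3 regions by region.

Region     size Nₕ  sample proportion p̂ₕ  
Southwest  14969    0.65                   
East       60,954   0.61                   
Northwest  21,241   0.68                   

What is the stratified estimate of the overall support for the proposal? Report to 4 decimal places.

0.6315

Wₕ = Nₕ/N with N = 97164: 0.1541, 0.6273, 0.2186.
p̂_st = 0.1541·0.65 + 0.6273·0.61 + 0.2186·0.68 ≈ 0.631465... → 0.6315.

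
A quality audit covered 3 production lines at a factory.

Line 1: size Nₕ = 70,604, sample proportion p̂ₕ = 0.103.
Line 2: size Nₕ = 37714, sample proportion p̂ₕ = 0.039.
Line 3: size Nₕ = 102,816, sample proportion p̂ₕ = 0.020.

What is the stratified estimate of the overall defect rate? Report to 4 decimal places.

Wₕ = Nₕ/N with N = 211134: 0.3344, 0.1786, 0.4870.
p̂_st = 0.3344·0.103 + 0.1786·0.039 + 0.4870·0.020 ≈ 0.051149... → 0.0511.

0.0511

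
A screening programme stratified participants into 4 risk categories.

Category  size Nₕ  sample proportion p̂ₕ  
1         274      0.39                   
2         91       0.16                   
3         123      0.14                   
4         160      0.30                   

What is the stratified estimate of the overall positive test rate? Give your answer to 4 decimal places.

0.2880

Wₕ = Nₕ/N with N = 648: 0.4228, 0.1404, 0.1898, 0.2469.
p̂_st = 0.4228·0.39 + 0.1404·0.16 + 0.1898·0.14 + 0.2469·0.30 ≈ 0.288025... → 0.2880.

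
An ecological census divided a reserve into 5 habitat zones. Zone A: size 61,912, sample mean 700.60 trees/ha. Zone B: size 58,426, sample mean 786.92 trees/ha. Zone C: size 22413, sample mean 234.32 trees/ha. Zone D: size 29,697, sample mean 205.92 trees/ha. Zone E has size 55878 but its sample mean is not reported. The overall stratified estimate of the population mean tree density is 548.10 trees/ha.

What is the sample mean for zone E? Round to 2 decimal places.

437.14

N = 61912 + 58426 + 22413 + 29697 + 55878 = 228326.
Overall total = μ·N = 548.10·228326 = 125145480.6.
Subtract the known strata: 61912·700.60 + 58426·786.92 + 22413·234.32 + 29697·205.92 = 100719155.52.
Remaining total for zone E: 125145480.6 − 100719155.52 = 24426325.08.
Divide by its size: 24426325.08 / 55878 = 437.1367... → 437.14.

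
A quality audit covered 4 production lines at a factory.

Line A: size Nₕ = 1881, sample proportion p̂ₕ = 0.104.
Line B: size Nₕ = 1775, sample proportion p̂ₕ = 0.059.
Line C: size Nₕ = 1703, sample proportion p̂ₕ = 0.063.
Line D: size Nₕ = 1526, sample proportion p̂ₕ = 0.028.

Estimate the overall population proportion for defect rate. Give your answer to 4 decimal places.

0.0654

Wₕ = Nₕ/N with N = 6885: 0.2732, 0.2578, 0.2473, 0.2216.
p̂_st = 0.2732·0.104 + 0.2578·0.059 + 0.2473·0.063 + 0.2216·0.028 ≈ 0.065413... → 0.0654.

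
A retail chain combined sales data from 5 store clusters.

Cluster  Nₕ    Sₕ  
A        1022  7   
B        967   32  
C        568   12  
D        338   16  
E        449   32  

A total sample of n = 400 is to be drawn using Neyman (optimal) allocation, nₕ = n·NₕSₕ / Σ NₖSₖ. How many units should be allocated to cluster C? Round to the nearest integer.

Σ NₕSₕ = 1022·7 + 967·32 + 568·12 + 338·16 + 449·32 = 64690.
Share for C: 6816/64690 = 0.10536.
n_C = 400 × 0.10536 = 42.146... → 42.

42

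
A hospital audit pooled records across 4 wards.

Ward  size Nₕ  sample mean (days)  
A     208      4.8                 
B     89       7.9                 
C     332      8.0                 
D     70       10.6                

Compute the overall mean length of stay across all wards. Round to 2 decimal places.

x̄_st = (Σ Nₕx̄ₕ) / (Σ Nₕ) = (208·4.8 + 89·7.9 + 332·8.0 + 70·10.6) / 699
= 5099.5 / 699 = 7.2954... → 7.30.

7.30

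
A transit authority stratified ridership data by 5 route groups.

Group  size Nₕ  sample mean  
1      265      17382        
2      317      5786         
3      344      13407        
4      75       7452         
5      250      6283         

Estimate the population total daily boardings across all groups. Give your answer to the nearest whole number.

1: 265·17382 = 4606230
2: 317·5786 = 1834162
3: 344·13407 = 4612008
4: 75·7452 = 558900
5: 250·6283 = 1570750
τ̂ = Σ Nₕx̄ₕ = 13182050.

13182050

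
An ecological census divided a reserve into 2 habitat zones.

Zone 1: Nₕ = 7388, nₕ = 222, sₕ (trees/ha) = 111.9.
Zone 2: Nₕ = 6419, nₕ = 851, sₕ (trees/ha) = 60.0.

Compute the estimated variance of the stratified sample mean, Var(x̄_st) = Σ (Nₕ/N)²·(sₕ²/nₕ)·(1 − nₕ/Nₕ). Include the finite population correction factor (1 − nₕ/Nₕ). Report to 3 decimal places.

N = 13807; Wₕ = Nₕ/N.
zone 1: (7388/13807)²·111.9²/222·(1 − 222/7388) = 15.664345
zone 2: (6419/13807)²·60.0²/851·(1 − 851/6419) = 0.793124
Sum = 16.457469 → 16.457.

16.457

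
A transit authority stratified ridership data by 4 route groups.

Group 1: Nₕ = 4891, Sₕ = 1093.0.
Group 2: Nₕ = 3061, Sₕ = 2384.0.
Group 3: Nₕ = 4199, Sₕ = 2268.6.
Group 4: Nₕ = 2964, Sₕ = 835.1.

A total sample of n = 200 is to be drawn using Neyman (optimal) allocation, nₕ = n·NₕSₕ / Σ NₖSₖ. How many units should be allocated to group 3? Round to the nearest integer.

Σ NₕSₕ = 4891·1093.0 + 3061·2384.0 + 4199·2268.6 + 2964·835.1 = 24644374.8.
Share for 3: 9525851.4/24644374.8 = 0.38653.
n_3 = 200 × 0.38653 = 77.306... → 77.

77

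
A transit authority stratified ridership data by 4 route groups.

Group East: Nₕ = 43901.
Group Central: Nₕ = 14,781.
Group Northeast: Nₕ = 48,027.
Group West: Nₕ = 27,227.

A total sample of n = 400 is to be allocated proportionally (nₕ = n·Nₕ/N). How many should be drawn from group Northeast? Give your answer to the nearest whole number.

143

Share of group Northeast = 48027/133936 = 0.35858.
Allocate 400 × 0.35858 = 143.433... → 143.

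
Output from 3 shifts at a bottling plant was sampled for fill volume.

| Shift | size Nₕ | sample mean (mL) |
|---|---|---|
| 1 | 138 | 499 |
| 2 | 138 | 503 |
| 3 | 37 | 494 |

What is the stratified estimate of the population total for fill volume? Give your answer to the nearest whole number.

156554

1: 138·499 = 68862
2: 138·503 = 69414
3: 37·494 = 18278
τ̂ = Σ Nₕx̄ₕ = 156554.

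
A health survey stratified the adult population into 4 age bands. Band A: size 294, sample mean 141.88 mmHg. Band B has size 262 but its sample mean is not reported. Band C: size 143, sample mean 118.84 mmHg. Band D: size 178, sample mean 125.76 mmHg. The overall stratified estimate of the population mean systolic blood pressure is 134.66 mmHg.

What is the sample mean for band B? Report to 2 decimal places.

141.24

N = 294 + 262 + 143 + 178 = 877.
Overall total = μ·N = 134.66·877 = 118096.82.
Subtract the known strata: 294·141.88 + 143·118.84 + 178·125.76 = 81092.12.
Remaining total for band B: 118096.82 − 81092.12 = 37004.7.
Divide by its size: 37004.7 / 262 = 141.2393... → 141.24.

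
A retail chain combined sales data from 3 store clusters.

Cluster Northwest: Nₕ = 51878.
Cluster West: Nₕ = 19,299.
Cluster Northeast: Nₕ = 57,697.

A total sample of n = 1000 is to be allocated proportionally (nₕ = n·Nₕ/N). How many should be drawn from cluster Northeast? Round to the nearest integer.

448

Share of cluster Northeast = 57697/128874 = 0.44770.
Allocate 1000 × 0.44770 = 447.701... → 448.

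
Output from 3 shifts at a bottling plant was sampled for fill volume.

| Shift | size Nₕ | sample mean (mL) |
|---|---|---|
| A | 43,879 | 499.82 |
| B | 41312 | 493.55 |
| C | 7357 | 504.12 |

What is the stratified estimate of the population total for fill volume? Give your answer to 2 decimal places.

46029950.22

A: 43879·499.82 = 21931601.78
B: 41312·493.55 = 20389537.6
C: 7357·504.12 = 3708810.84
τ̂ = Σ Nₕx̄ₕ = 46029950.22.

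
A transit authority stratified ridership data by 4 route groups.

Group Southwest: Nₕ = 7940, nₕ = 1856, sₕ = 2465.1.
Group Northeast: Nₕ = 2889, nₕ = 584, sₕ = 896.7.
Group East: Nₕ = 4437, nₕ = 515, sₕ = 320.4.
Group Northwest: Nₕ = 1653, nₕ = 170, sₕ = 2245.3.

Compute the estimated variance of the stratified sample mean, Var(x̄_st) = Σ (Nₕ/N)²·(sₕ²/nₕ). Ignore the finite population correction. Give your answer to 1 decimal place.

N = 16919; Wₕ = Nₕ/N.
group Southwest: (7940/16919)²·2465.1²/1856 = 721.0788
group Northeast: (2889/16919)²·896.7²/584 = 40.1446
group East: (4437/16919)²·320.4²/515 = 13.7090
group Northwest: (1653/16919)²·2245.3²/170 = 283.0715
Sum = 1058.0040 → 1058.0.

1058.0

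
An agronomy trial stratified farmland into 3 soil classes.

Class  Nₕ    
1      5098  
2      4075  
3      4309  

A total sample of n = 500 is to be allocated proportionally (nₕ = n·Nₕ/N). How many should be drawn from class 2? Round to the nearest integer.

Share of class 2 = 4075/13482 = 0.30225.
Allocate 500 × 0.30225 = 151.127... → 151.

151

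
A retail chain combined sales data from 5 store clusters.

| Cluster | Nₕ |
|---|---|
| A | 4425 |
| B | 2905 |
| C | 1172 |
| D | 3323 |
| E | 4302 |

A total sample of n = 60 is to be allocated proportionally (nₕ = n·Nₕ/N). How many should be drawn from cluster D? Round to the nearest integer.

N = 4425 + 2905 + 1172 + 3323 + 4302 = 16127.
n_D = 60·3323/16127 = 12.363... → 12.

12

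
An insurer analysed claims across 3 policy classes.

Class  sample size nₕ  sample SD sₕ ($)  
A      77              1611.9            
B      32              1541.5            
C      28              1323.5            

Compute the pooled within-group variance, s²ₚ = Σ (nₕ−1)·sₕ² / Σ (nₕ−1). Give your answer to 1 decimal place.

Degrees of freedom: 76 + 31 + 27 = 134.
Σ(nₕ−1)sₕ² = 76·2598221.61 + 31·2376222.25 + 27·1751652.25 = 318422342.86.
s²ₚ = 318422342.86 / 134 = 2376286.141... → 2376286.1.

2376286.1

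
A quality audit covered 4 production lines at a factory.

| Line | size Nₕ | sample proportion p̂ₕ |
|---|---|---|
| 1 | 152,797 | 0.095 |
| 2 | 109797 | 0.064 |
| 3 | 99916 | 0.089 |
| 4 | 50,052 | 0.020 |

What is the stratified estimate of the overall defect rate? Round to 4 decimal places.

N = 152797 + 109797 + 99916 + 50052 = 412562.
Overall proportion = Σ (Nₕ/N)·p̂ₕ.
Σ Nₕp̂ₕ = 14515.715 + 7027.008 + 8892.524 + 1001.04 = 31436.287.
31436.287 / 412562 = 0.076198... → 0.0762.

0.0762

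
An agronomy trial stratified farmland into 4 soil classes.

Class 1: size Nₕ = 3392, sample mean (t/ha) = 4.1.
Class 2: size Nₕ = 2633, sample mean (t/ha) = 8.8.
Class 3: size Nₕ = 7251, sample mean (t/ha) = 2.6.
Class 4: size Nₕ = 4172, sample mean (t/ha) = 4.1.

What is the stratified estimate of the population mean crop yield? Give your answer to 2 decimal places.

4.19

N = 17448; weights Wₕ = Nₕ/N = (0.1944, 0.1509, 0.4156, 0.2391).
x̄_st = Σ Wₕ·x̄ₕ = 0.1944·4.1 + 0.1509·8.8 + 0.4156·2.6 + 0.2391·4.1 ≈ 4.1859...
→ 4.19.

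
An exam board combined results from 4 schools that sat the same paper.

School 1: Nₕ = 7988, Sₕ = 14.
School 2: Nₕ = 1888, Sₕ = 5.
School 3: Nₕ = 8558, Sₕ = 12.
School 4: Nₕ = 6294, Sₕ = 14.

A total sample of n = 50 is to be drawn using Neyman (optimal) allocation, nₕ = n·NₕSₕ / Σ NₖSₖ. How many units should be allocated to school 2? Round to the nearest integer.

2

1: NₕSₕ = 7988·14 = 111832
2: NₕSₕ = 1888·5 = 9440
3: NₕSₕ = 8558·12 = 102696
4: NₕSₕ = 6294·14 = 88116
Σ NₕSₕ = 312084.
n_2 = 50·9440/312084 = 1.512... → 2.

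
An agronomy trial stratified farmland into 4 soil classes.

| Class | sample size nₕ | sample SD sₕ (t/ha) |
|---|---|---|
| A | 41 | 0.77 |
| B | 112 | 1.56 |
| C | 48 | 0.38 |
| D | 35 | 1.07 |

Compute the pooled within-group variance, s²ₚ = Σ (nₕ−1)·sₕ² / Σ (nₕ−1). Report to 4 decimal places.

1.4636

A: (41−1)·0.77² = 40·0.5929 = 23.716
B: (112−1)·1.56² = 111·2.4336 = 270.1296
C: (48−1)·0.38² = 47·0.1444 = 6.7868
D: (35−1)·1.07² = 34·1.1449 = 38.9266
Numerator = 339.559; denominator = Σ(nₕ−1) = 232.
s²ₚ = 339.559/232 = 1.463616... → 1.4636.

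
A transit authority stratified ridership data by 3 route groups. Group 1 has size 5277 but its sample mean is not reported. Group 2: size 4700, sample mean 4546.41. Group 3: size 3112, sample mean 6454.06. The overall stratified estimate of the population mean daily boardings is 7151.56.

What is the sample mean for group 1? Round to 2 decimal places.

Σ Nₕx̄ₕ = N·μ, so 5277·x̄_1 = 13089·7151.56 − (4700·4546.41 + 3112·6454.06).
= 93606768.84 − 41453161.72 = 52153607.12.
x̄_1 = 52153607.12 / 5277 = 9883.1926... → 9883.19.

9883.19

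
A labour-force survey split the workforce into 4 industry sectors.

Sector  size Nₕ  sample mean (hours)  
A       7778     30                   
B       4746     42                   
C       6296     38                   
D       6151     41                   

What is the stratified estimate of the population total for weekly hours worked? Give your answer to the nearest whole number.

924111

A: 7778·30 = 233340
B: 4746·42 = 199332
C: 6296·38 = 239248
D: 6151·41 = 252191
τ̂ = Σ Nₕx̄ₕ = 924111.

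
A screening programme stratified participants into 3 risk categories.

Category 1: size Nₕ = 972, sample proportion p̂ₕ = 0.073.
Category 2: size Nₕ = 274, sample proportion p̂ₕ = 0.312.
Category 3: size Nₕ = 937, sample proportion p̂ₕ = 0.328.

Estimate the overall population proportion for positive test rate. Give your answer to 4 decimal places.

0.2125

Wₕ = Nₕ/N with N = 2183: 0.4453, 0.1255, 0.4292.
p̂_st = 0.4453·0.073 + 0.1255·0.312 + 0.4292·0.328 ≈ 0.212451... → 0.2125.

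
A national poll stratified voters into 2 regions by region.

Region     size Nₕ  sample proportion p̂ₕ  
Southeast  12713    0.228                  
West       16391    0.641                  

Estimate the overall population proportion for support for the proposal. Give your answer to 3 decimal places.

0.461

Wₕ = Nₕ/N with N = 29104: 0.4368, 0.5632.
p̂_st = 0.4368·0.228 + 0.5632·0.641 ≈ 0.46060... → 0.461.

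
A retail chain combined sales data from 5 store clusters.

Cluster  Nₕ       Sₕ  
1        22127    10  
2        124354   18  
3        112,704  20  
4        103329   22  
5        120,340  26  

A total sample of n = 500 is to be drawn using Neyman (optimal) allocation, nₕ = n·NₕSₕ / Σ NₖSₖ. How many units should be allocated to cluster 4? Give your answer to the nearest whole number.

1: NₕSₕ = 22127·10 = 221270
2: NₕSₕ = 124354·18 = 2238372
3: NₕSₕ = 112704·20 = 2254080
4: NₕSₕ = 103329·22 = 2273238
5: NₕSₕ = 120340·26 = 3128840
Σ NₕSₕ = 10115800.
n_4 = 500·2273238/10115800 = 112.361... → 112.

112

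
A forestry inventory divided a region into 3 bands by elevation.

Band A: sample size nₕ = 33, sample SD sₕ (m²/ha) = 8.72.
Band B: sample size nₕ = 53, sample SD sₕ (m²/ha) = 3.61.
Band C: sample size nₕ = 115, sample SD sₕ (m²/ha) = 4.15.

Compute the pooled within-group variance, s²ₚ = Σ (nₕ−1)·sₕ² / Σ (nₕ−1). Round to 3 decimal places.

25.628

A: (33−1)·8.72² = 32·76.0384 = 2433.2288
B: (53−1)·3.61² = 52·13.0321 = 677.6692
C: (115−1)·4.15² = 114·17.2225 = 1963.365
Numerator = 5074.263; denominator = Σ(nₕ−1) = 198.
s²ₚ = 5074.263/198 = 25.62759... → 25.628.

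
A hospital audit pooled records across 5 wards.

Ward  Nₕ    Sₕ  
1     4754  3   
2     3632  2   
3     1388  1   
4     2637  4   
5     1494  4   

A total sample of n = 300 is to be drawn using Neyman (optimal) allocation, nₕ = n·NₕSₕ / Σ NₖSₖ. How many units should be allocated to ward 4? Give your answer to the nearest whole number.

80

Σ NₕSₕ = 4754·3 + 3632·2 + 1388·1 + 2637·4 + 1494·4 = 39438.
Share for 4: 10548/39438 = 0.26746.
n_4 = 300 × 0.26746 = 80.237... → 80.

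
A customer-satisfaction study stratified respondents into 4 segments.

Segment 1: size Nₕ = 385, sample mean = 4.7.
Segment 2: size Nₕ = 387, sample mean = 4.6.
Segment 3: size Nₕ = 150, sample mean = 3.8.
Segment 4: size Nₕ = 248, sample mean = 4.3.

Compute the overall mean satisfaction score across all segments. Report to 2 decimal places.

x̄_st = (Σ Nₕx̄ₕ) / (Σ Nₕ) = (385·4.7 + 387·4.6 + 150·3.8 + 248·4.3) / 1170
= 5226.1 / 1170 = 4.4668... → 4.47.

4.47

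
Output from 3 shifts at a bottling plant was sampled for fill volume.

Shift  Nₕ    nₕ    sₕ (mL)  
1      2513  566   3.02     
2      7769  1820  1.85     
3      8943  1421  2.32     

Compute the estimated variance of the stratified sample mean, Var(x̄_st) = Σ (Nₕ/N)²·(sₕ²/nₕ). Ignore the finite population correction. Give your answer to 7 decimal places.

N = 19225. Term for each stratum: Wₕ²sₕ²/nₕ.
Var(x̄_st) = 0.0002753276 + 0.0003070928 + 0.0008196259 = 0.0014020462 → 0.0014020.

0.0014020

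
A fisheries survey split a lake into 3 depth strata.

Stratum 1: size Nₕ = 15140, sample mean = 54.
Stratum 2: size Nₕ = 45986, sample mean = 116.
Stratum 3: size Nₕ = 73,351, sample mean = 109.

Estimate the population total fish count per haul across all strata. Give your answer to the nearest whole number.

14147195

Population total = Σ Nₕ·x̄ₕ (each stratum's size times its mean).
15140·54 + 45986·116 + 73351·109 = 817560 + 5334376 + 7995259 = 14147195.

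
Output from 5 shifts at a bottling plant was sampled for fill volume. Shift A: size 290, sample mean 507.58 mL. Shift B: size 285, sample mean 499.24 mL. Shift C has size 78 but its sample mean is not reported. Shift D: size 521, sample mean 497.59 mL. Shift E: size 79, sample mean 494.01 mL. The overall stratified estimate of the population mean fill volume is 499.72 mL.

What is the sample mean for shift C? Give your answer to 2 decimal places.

N = 290 + 285 + 78 + 521 + 79 = 1253.
Overall total = μ·N = 499.72·1253 = 626149.16.
Subtract the known strata: 290·507.58 + 285·499.24 + 521·497.59 + 79·494.01 = 587752.78.
Remaining total for shift C: 626149.16 − 587752.78 = 38396.38.
Divide by its size: 38396.38 / 78 = 492.2613... → 492.26.

492.26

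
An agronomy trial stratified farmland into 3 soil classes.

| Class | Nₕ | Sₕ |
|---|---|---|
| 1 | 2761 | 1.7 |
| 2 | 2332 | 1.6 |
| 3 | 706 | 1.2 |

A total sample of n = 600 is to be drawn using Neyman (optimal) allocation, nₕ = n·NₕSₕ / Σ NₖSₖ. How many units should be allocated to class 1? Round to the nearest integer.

304

1: NₕSₕ = 2761·1.7 = 4693.7
2: NₕSₕ = 2332·1.6 = 3731.2
3: NₕSₕ = 706·1.2 = 847.2
Σ NₕSₕ = 9272.1.
n_1 = 600·4693.7/9272.1 = 303.731... → 304.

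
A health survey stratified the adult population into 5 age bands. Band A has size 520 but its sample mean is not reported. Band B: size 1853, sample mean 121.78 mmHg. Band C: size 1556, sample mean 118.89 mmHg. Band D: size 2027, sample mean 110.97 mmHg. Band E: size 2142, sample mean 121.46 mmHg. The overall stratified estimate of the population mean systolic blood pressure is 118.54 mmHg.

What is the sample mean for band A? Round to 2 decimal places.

Σ Nₕx̄ₕ = N·μ, so 520·x̄_A = 8098·118.54 − (1853·121.78 + 1556·118.89 + 2027·110.97 + 2142·121.46).
= 959936.92 − 895754.69 = 64182.23.
x̄_A = 64182.23 / 520 = 123.4274... → 123.43.

123.43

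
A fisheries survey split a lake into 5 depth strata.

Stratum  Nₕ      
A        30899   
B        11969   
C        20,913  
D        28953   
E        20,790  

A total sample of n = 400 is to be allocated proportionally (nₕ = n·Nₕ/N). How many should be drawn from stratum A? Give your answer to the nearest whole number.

109

N = 30899 + 11969 + 20913 + 28953 + 20790 = 113524.
n_A = 400·30899/113524 = 108.872... → 109.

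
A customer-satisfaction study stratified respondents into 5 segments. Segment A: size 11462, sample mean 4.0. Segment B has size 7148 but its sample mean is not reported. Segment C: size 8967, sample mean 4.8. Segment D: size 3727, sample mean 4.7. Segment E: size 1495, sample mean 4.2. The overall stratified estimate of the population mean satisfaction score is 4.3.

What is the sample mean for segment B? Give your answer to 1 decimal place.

4.0

N = 11462 + 7148 + 8967 + 3727 + 1495 = 32799.
Overall total = μ·N = 4.3·32799 = 141035.7.
Subtract the known strata: 11462·4.0 + 8967·4.8 + 3727·4.7 + 1495·4.2 = 112685.5.
Remaining total for segment B: 141035.7 − 112685.5 = 28350.2.
Divide by its size: 28350.2 / 7148 = 3.966... → 4.0.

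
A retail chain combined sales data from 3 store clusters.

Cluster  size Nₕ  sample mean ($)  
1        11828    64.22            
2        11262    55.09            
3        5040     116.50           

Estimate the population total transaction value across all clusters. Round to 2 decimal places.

Population total = Σ Nₕ·x̄ₕ (each stratum's size times its mean).
11828·64.22 + 11262·55.09 + 5040·116.50 = 759594.16 + 620423.58 + 587160 = 1967177.74.

1967177.74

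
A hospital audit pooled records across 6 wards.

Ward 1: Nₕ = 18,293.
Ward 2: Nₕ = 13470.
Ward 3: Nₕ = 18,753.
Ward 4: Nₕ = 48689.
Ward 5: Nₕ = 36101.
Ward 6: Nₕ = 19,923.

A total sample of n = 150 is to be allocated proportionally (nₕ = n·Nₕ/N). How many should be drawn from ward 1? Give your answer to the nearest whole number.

N = 18293 + 13470 + 18753 + 48689 + 36101 + 19923 = 155229.
n_1 = 150·18293/155229 = 17.677... → 18.

18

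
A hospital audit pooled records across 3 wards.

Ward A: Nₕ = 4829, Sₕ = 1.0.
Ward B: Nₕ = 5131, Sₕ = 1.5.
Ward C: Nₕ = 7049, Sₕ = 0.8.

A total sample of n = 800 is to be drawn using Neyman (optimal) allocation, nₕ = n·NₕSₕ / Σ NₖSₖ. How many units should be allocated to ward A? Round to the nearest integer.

213

A: NₕSₕ = 4829·1.0 = 4829
B: NₕSₕ = 5131·1.5 = 7696.5
C: NₕSₕ = 7049·0.8 = 5639.2
Σ NₕSₕ = 18164.7.
n_A = 800·4829/18164.7 = 212.676... → 213.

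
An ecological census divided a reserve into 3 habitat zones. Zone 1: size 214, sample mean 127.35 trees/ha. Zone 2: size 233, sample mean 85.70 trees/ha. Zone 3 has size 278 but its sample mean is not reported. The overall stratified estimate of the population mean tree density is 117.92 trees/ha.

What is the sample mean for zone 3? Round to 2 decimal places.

N = 214 + 233 + 278 = 725.
Overall total = μ·N = 117.92·725 = 85492.
Subtract the known strata: 214·127.35 + 233·85.70 = 47221.
Remaining total for zone 3: 85492 − 47221 = 38271.
Divide by its size: 38271 / 278 = 137.6655... → 137.67.

137.67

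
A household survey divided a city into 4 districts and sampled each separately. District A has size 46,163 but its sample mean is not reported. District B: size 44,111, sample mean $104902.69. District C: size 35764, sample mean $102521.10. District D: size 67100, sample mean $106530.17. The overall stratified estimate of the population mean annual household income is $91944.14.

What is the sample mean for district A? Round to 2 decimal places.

50165.84

Σ Nₕx̄ₕ = N·μ, so 46163·x̄_A = 193138·91944.14 − (44111·104902.69 + 35764·102521.10 + 67100·106530.17).
= 17757907311.32 − 15442101585.99 = 2315805725.33.
x̄_A = 2315805725.33 / 46163 = 50165.8412... → 50165.84.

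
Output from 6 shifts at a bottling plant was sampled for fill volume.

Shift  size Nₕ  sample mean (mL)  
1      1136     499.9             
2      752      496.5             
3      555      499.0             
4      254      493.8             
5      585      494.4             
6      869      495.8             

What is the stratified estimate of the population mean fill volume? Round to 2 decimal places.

497.16

N = 4151; weights Wₕ = Nₕ/N = (0.2737, 0.1812, 0.1337, 0.0612, 0.1409, 0.2093).
x̄_st = Σ Wₕ·x̄ₕ = 0.2737·499.9 + 0.1812·496.5 + 0.1337·499.0 + 0.0612·493.8 + 0.1409·494.4 + 0.2093·495.8 ≈ 497.1570...
→ 497.16.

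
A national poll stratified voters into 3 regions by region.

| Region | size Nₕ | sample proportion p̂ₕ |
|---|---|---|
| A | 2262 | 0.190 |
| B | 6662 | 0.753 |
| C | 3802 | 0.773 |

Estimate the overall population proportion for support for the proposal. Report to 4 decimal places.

Wₕ = Nₕ/N with N = 12726: 0.1777, 0.5235, 0.2988.
p̂_st = 0.1777·0.190 + 0.5235·0.753 + 0.2988·0.773 ≈ 0.658904... → 0.6589.

0.6589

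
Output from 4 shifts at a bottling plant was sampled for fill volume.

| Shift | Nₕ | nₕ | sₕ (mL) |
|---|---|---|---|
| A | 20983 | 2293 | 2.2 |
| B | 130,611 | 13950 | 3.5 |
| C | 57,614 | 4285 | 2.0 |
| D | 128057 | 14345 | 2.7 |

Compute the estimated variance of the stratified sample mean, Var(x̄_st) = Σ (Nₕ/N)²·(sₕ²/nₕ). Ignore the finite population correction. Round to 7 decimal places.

N = 337265. Term for each stratum: Wₕ²sₕ²/nₕ.
Var(x̄_st) = 0.0000081702 + 0.0001316979 + 0.0000272410 + 0.0000732641 = 0.0002403732 → 0.0002404.

0.0002404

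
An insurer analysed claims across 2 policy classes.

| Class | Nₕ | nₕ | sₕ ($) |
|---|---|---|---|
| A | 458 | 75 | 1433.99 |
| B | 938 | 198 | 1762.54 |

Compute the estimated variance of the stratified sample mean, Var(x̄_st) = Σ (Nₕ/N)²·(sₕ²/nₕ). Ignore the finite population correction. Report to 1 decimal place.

10034.6

N = 1396; Wₕ = Nₕ/N.
class A: (458/1396)²·1433.99²/75 = 2951.1488
class B: (938/1396)²·1762.54²/198 = 7083.4954
Sum = 10034.6441 → 10034.6.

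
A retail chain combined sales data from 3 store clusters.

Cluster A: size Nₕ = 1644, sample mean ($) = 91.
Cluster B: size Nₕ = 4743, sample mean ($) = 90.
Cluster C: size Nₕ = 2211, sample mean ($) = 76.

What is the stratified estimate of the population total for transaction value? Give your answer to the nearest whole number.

A: 1644·91 = 149604
B: 4743·90 = 426870
C: 2211·76 = 168036
τ̂ = Σ Nₕx̄ₕ = 744510.

744510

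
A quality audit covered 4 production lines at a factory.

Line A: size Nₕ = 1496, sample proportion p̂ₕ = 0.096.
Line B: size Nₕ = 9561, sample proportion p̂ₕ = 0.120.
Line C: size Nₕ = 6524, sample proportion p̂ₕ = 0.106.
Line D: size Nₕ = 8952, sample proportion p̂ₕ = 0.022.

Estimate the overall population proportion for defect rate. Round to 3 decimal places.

0.082

N = 1496 + 9561 + 6524 + 8952 = 26533.
Overall proportion = Σ (Nₕ/N)·p̂ₕ.
Σ Nₕp̂ₕ = 143.616 + 1147.32 + 691.544 + 196.944 = 2179.424.
2179.424 / 26533 = 0.08214... → 0.082.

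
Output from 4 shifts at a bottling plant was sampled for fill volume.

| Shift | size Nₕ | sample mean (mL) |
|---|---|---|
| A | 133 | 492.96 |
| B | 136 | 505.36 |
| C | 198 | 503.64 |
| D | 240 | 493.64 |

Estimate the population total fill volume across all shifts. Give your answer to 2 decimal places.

352486.96

Estimate total by summing Nₕ·x̄ₕ over strata.
133·492.96 + 136·505.36 + 198·503.64 + 240·493.64 = 65563.68 + 68728.96 + 99720.72 + 118473.6 = 352486.96.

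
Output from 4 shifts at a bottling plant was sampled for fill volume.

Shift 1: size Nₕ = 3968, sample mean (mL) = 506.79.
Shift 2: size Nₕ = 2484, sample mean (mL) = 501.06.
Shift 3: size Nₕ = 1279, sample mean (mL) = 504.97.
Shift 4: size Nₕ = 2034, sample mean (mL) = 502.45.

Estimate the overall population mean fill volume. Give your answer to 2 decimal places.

x̄_st = (Σ Nₕx̄ₕ) / (Σ Nₕ) = (3968·506.79 + 2484·501.06 + 1279·504.97 + 2034·502.45) / 9765
= 4923415.69 / 9765 = 504.1900... → 504.19.

504.19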